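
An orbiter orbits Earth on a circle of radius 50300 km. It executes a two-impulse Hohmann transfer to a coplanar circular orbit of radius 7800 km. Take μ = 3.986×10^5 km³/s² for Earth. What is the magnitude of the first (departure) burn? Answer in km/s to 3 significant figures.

Δv₁ = 1.36 km/s

The Hohmann ellipse has a_t = (r₁ + r₂)/2 = 29050 km.
Circular speed at r = 50300 km: v_c = √(μ/r) = 2.815 km/s.
Vis-viva on the transfer ellipse at r = 50300 km gives v_t = √[μ(2/r − 1/a_t)] = 1.459 km/s.
Δv₁ = |v_t − v_c| = |1.459 − 2.815| = 1.356 km/s.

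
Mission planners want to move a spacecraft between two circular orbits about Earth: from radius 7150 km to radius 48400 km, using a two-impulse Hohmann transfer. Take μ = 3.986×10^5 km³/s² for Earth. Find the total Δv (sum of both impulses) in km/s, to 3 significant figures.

Δv = 3.80 km/s

The Hohmann ellipse has a_t = (r₁ + r₂)/2 = 27775 km.
At r₁ the circular-orbit speed is v₁ = √(μ/r₁) = 7.46648 km/s.
Transfer-orbit speed at r₁ (v² = μ(2/r − 1/a)): v_p = √[μ(2/r₁ − 1/a_t)] = 9.85624 km/s.
First burn Δv₁ = |v_p − v₁| = 2.38976 km/s.
At r₂, v₂ = √(μ/r₂) = 2.869763 km/s.
Transfer-orbit speed at r₂: v_a = √[μ(2/r₂ − 1/a_t)] = 1.456035 km/s.
Second burn Δv₂ = |v₂ − v_a| = 1.41373 km/s.
Total Δv = Δv₁ + Δv₂ = 3.803 km/s.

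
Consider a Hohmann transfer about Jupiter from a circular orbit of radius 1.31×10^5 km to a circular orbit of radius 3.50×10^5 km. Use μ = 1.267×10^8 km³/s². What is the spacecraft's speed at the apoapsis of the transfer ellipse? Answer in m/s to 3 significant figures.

v = 14000 m/s

The Hohmann ellipse has a_t = (r₁ + r₂)/2 = 2.405×10^5 km.
The apoapsis of the transfer ellipse is at r = 3.500×10^5 km.
Vis-viva: v = √[μ(2/r − 1/a_t)] = √[1.267×10^8 × (2/3.500×10^5 − 1/2.405×10^5)] = 14.04 km/s.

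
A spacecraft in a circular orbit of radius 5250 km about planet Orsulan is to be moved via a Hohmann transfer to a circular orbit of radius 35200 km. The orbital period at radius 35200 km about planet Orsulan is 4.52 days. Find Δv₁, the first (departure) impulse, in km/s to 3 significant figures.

Δv₁ = 0.468 km/s

From Kepler's third law T² = 4π²r³/μ at r = 35200 km, T = 4.52 days = 4.52 × 86400 s = 3.90528×10^5 s: μ = 4π²r³/T² = 11289.7 km³/s².
Semi-major axis of the transfer orbit: a_t = (5250 + 35200)/2 = 20225 km.
Circular speed at r = 5250 km: v_c = √(μ/r) = 1.4664 km/s.
Vis-viva on the transfer ellipse at r = 5250 km gives v_t = √[μ(2/r − 1/a_t)] = 1.9346 km/s.
Δv₁ = |v_t − v_c| = |1.9346 − 1.4664| = 0.4682 km/s.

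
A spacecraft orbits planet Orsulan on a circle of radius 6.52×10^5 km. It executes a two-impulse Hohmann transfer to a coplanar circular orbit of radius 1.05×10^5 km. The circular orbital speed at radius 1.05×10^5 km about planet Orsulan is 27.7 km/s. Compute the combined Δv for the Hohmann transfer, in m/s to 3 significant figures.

Δv = 13900 m/s

From the circular-orbit relation v² = μ/r at r = 1.05×10^5 km: μ = v²r = (27.7)² × 1.05×10^5 = 8.05654×10^7 km³/s².
The Hohmann ellipse has a_t = (r₁ + r₂)/2 = 3.785×10^5 km.
At r₁ the circular-orbit speed is v₁ = √(μ/r₁) = 11.116 km/s.
Transfer-orbit speed at r₁ (v² = μ(2/r − 1/a)): v_a = √[μ(2/r₁ − 1/a_t)] = 5.8548 km/s.
First burn Δv₁ = |v_a − v₁| = 5.261 km/s.
Circular speed at r₂: v₂ = √(μ/r₂) = 27.700 km/s.
Transfer-orbit speed at r₂: v_p = √[μ(2/r₂ − 1/a_t)] = 36.356 km/s.
Second burn Δv₂ = |v₂ − v_p| = 8.656 km/s.
Total Δv = Δv₁ + Δv₂ = 13.92 km/s.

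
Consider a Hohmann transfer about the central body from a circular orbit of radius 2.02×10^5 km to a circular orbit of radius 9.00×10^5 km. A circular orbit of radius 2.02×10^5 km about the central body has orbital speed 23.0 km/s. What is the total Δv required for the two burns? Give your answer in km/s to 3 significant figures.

Δv = 10.7 km/s

From the circular-orbit relation v² = μ/r at r = 2.02×10^5 km: μ = v²r = (23.0)² × 2.02×10^5 = 1.06858×10^8 km³/s².
The Hohmann ellipse has a_t = (r₁ + r₂)/2 = 5.510×10^5 km.
At r₁ the circular-orbit speed is v₁ = √(μ/r₁) = 23.000 km/s.
On the transfer ellipse at r₁, vis-viva gives v_p = √[μ(2/r₁ − 1/a_t)] = 29.395 km/s.
First burn Δv₁ = |v_p − v₁| = 6.395 km/s.
At r₂, v₂ = √(μ/r₂) = 10.8964 km/s.
Transfer-orbit speed at r₂: v_a = √[μ(2/r₂ − 1/a_t)] = 6.59754 km/s.
Second burn Δv₂ = |v₂ − v_a| = 4.299 km/s.
Total Δv = Δv₁ + Δv₂ = 10.69 km/s.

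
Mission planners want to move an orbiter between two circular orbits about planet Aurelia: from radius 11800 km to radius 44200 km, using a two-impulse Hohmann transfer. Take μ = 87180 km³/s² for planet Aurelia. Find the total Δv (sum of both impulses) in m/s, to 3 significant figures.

Transfer-ellipse semi-major axis a_t = (r₁ + r₂)/2 = (11800 + 44200)/2 = 28000 km.
At r₁ the circular-orbit speed is v₁ = √(μ/r₁) = 2.718 km/s.
On the transfer ellipse at r₁, v² = μ(2/r − 1/a) gives v_p = √[μ(2/r₁ − 1/a_t)] = 3.415 km/s.
First burn Δv₁ = |v_p − v₁| = 0.6970 km/s.
At r₂, v₂ = √(μ/r₂) = 1.4044 km/s.
Transfer-orbit speed at r₂: v_a = √[μ(2/r₂ − 1/a_t)] = 0.91172 km/s.
Second burn Δv₂ = |v₂ − v_a| = 0.4927 km/s.
Total Δv = Δv₁ + Δv₂ = 1.190 km/s.

Δv = 1190 m/s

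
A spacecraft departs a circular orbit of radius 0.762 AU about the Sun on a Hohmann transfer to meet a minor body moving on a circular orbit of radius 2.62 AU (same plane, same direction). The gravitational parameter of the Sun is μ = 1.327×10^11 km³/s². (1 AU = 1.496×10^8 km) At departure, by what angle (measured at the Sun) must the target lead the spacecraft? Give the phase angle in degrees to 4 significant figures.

In km: r₁ = 0.762 × 1.496×10^8 = 1.139952×10^8 km; r₂ = 2.62 × 1.496×10^8 = 3.91952×10^8 km.
The Hohmann ellipse has a_t = (r₁ + r₂)/2 = 2.529736×10^8 km.
Transfer time t = π√(a_t³/μ) = 3.470×10^7 s.
Target angular speed ω₂ = √(μ/r₂³) = 4.694×10^-8 rad/s.
Angle swept by the target during transfer: ω₂·t = 1.629 rad = 93.33°.
The spacecraft traverses 180° on the transfer ellipse, so the target must lead by 180° − 93.33° = 86.67°.

φ = 86.67°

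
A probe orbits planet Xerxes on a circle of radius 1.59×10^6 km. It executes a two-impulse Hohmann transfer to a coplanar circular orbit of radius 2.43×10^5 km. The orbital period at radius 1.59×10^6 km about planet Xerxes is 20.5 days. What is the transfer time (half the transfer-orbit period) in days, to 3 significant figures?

From Kepler's third law T² = 4π²r³/μ at r = 1.59×10^6 km, T = 20.5 days = 20.5 × 86400 s = 1.7712×10^6 s: μ = 4π²r³/T² = 5.05843×10^7 km³/s².
The Hohmann ellipse has a_t = (r₁ + r₂)/2 = 9.165×10^5 km.
By Kepler's third law the transfer-orbit period is T = 2π√(a_t³/μ), so t = T/2 = 3.876×10^5 s.
Converting: 3.876×10^5 s ÷ 86400 s/day = 4.49 days.

t = 4.49 days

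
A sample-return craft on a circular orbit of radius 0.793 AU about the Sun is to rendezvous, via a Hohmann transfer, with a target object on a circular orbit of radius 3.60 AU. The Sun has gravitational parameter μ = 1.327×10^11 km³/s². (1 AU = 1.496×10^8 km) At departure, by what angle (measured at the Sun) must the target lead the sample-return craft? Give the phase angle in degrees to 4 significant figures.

φ = 94.21°

In km: r₁ = 0.793 × 1.496×10^8 = 1.186328×10^8 km; r₂ = 3.60 × 1.496×10^8 = 5.3856×10^8 km.
Transfer-ellipse semi-major axis a_t = (r₁ + r₂)/2 = (1.186328×10^8 + 5.3856×10^8)/2 = 3.285964×10^8 km.
Transfer time t = π√(a_t³/μ) = 5.13699×10^7 s.
The target's mean motion on its circular orbit is ω₂ = √(μ/r₂³) = 2.91464×10^-8 rad/s.
Angle swept by the target during transfer: ω₂·t = 1.49725 rad = 85.79°.
The sample-return craft traverses 180° on the transfer ellipse, so the target must lead by 180° − 85.79° = 94.21°.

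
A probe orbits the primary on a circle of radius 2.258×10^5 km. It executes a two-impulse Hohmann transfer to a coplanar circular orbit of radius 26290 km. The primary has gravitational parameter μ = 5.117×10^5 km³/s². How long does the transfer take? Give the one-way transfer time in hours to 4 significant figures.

t = 54.59 hours

Transfer-ellipse semi-major axis a_t = (r₁ + r₂)/2 = (2.258×10^5 + 26290)/2 = 1.26045×10^5 km.
By Kepler's third law the transfer-orbit period is T = 2π√(a_t³/μ), so t = T/2 = 1.9653×10^5 s.
Converting: 1.9653×10^5 s ÷ 3600 s/hour = 54.59 hours.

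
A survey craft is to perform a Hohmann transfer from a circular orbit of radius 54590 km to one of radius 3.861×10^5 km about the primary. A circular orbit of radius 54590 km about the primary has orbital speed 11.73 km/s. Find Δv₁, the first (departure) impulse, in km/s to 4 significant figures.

Δv₁ = 3.797 km/s

From the circular-orbit relation v² = μ/r at r = 54590 km: μ = v²r = (11.73)² × 54590 = 7.51120×10^6 km³/s².
The Hohmann ellipse has a_t = (r₁ + r₂)/2 = 2.20345×10^5 km.
On the circular orbit at r = 54590 km, v_c = √(μ/r) = 11.730 km/s.
Vis-viva on the transfer ellipse at r = 54590 km gives v_t = √[μ(2/r − 1/a_t)] = 15.527 km/s.
Δv₁ = |v_t − v_c| = |15.527 − 11.730| = 3.797 km/s.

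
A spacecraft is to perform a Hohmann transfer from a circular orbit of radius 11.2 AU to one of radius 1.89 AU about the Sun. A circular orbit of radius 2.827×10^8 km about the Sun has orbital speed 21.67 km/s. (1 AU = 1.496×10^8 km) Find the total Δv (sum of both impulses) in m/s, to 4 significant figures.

Δv = 10790 m/s

From the circular-orbit relation v² = μ/r at r = 2.827×10^8 km: μ = v²r = (21.67)² × 2.827×10^8 = 1.32753×10^11 km³/s².
In km: r₁ = 11.2 × 1.496×10^8 = 1.67552×10^9 km; r₂ = 1.89 × 1.496×10^8 = 2.82744×10^8 km.
Semi-major axis of the transfer orbit: a_t = (1.67552×10^9 + 2.82744×10^8)/2 = 9.79132×10^8 km.
Circular speed at r₁: v₁ = √(μ/r₁) = √(1.32753×10^11/1.67552×10^9) = 8.9012 km/s.
On the transfer ellipse at r₁, vis-viva gives v_a = √[μ(2/r₁ − 1/a_t)] = 4.7833 km/s.
First burn Δv₁ = |v_a − v₁| = 4.1179 km/s.
At r₂, v₂ = √(μ/r₂) = 21.6683 km/s.
Transfer-orbit speed at r₂: v_p = √[μ(2/r₂ − 1/a_t)] = 28.3452 km/s.
Second burn Δv₂ = |v₂ − v_p| = 6.6769 km/s.
Δv = Δv₁ + Δv₂ = 4.1179 + 6.6769 = 10.79 km/s.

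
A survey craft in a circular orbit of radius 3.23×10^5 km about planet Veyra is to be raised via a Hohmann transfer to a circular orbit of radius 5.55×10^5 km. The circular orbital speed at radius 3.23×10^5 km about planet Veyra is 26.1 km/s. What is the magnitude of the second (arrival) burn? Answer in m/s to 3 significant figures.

From the circular-orbit relation v² = μ/r at r = 3.23×10^5 km: μ = v²r = (26.1)² × 3.23×10^5 = 2.20031×10^8 km³/s².
Semi-major axis of the transfer orbit: a_t = (3.230×10^5 + 5.550×10^5)/2 = 4.390×10^5 km.
On the circular orbit at r = 5.550×10^5 km, v_c = √(μ/r) = 19.911 km/s.
Transfer-orbit speed at the same r (vis-viva, a = a_t): v_t = √[μ(2/r − 1/a_t)] = 17.079 km/s.
Δv₂ = |v_t − v_c| = |17.079 − 19.911| = 2.832 km/s.

Δv₂ = 2830 m/s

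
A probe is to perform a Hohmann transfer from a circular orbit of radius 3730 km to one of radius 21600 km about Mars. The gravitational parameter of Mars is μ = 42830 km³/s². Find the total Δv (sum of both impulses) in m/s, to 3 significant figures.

Transfer-ellipse semi-major axis a_t = (r₁ + r₂)/2 = (3730 + 21600)/2 = 12665 km.
At r₁ the circular-orbit speed is v₁ = √(μ/r₁) = 3.3886 km/s.
On the transfer ellipse at r₁, vis-viva equation gives v_p = √[μ(2/r₁ − 1/a_t)] = 4.4253 km/s.
First burn Δv₁ = |v_p − v₁| = 1.037 km/s.
Circular speed at r₂: v₂ = √(μ/r₂) = 1.40814 km/s.
Transfer-orbit speed at r₂: v_a = √[μ(2/r₂ − 1/a_t)] = 0.764186 km/s.
Second burn Δv₂ = |v₂ − v_a| = 0.6440 km/s.
Total Δv = Δv₁ + Δv₂ = 1.681 km/s.

Δv = 1680 m/s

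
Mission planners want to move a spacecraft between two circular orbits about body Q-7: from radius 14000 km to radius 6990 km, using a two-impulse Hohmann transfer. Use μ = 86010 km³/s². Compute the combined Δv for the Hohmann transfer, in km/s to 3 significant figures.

Semi-major axis of the transfer orbit: a_t = (14000 + 6990)/2 = 10495 km.
At r₁ the circular-orbit speed is v₁ = √(μ/r₁) = 2.4786 km/s.
On the transfer ellipse at r₁, vis-viva equation gives v_a = √[μ(2/r₁ − 1/a_t)] = 2.0228 km/s.
First burn Δv₁ = |v_a − v₁| = 0.4558 km/s.
At r₂, v₂ = √(μ/r₂) = 3.5078 km/s.
Transfer-orbit speed at r₂: v_p = √[μ(2/r₂ − 1/a_t)] = 4.0514 km/s.
Second burn Δv₂ = |v₂ − v_p| = 0.5436 km/s.
Δv = Δv₁ + Δv₂ = 0.4558 + 0.5436 = 0.9994 km/s.

Δv = 0.999 km/s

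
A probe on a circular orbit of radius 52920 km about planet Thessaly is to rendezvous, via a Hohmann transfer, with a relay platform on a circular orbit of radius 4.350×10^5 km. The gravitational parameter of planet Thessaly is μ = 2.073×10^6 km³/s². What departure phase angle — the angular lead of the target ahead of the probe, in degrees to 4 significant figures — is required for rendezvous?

φ = 104.4°

Semi-major axis of the transfer orbit: a_t = (52920 + 4.350×10^5)/2 = 2.4396×10^5 km.
The half-period of the transfer ellipse is t = π√(a_t³/μ) = 2.62923×10^5 s.
The target's mean motion on its circular orbit is ω₂ = √(μ/r₂³) = 5.01841×10^-6 rad/s.
Angle swept by the target during transfer: ω₂·t = 1.3195 rad = 75.60°.
Arrival is 180° from departure on the ellipse, so φ = 180° − 75.60° = 104.4°.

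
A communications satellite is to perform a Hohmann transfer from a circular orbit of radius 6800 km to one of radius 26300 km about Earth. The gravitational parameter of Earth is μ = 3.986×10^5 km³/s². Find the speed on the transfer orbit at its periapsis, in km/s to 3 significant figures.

v = 9.65 km/s

The Hohmann ellipse has a_t = (r₁ + r₂)/2 = 16550 km.
At periapsis, r = 6800 km.
Applying v² = μ(2/r − 1/a_t): v = 9.651 km/s.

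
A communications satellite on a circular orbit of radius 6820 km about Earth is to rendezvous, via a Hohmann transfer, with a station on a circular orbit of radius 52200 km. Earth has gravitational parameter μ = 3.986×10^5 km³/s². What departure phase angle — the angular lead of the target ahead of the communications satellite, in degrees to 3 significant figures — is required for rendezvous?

φ = 103°

Transfer-ellipse semi-major axis a_t = (r₁ + r₂)/2 = (6820 + 52200)/2 = 29510 km.
The half-period of the transfer ellipse is t = π√(a_t³/μ) = 25225.2 s.
Target angular speed ω₂ = √(μ/r₂³) = 5.29374×10^-5 rad/s.
Angle swept by the target during transfer: ω₂·t = 1.3354 rad = 76.51°.
The communications satellite traverses 180° on the transfer ellipse, so the target must lead by 180° − 76.51° = 103°.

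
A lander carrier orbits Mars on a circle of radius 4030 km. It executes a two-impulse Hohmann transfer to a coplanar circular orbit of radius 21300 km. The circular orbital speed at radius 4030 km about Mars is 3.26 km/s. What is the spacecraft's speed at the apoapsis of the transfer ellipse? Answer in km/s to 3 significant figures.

From the circular-orbit relation v² = μ/r at r = 4030 km: μ = v²r = (3.26)² × 4030 = 42829.2 km³/s².
Semi-major axis of the transfer orbit: a_t = (4030 + 21300)/2 = 12665 km.
At apoapsis, r = 21300 km.
Applying v² = μ(2/r − 1/a_t): v = 0.7999 km/s.

v = 0.800 km/s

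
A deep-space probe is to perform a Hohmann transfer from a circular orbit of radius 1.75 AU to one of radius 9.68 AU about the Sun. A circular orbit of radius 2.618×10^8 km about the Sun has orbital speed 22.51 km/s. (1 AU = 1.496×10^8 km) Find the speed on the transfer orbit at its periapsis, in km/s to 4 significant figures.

From the circular-orbit relation v² = μ/r at r = 2.618×10^8 km: μ = v²r = (22.51)² × 2.618×10^8 = 1.32654×10^11 km³/s².
In km: r₁ = 1.75 × 1.496×10^8 = 2.618×10^8 km; r₂ = 9.68 × 1.496×10^8 = 1.448128×10^9 km.
Semi-major axis of the transfer orbit: a_t = (2.618×10^8 + 1.448128×10^9)/2 = 8.54964×10^8 km.
The periapsis of the transfer ellipse is at r = 2.618×10^8 km.
Vis-viva: v = √[μ(2/r − 1/a_t)] = √[1.32654×10^11 × (2/2.618×10^8 − 1/8.54964×10^8)] = 29.30 km/s.

v = 29.30 km/s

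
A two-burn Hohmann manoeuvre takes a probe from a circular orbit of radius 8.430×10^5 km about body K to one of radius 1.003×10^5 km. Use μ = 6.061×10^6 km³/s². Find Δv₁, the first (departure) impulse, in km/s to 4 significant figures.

The Hohmann ellipse has a_t = (r₁ + r₂)/2 = 4.7165×10^5 km.
On the circular orbit at r = 8.430×10^5 km, v_c = √(μ/r) = 2.6814 km/s.
Vis-viva on the transfer ellipse at r = 8.430×10^5 km gives v_t = √[μ(2/r − 1/a_t)] = 1.2365 km/s.
Δv₁ = |v_t − v_c| = |1.2365 − 2.6814| = 1.445 km/s.

Δv₁ = 1.445 km/s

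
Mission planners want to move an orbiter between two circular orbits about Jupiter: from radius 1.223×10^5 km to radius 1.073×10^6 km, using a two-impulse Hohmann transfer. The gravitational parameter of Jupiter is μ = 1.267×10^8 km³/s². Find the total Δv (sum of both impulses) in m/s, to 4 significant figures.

Semi-major axis of the transfer orbit: a_t = (1.223×10^5 + 1.073×10^6)/2 = 5.9765×10^5 km.
Circular speed at r₁: v₁ = √(μ/r₁) = √(1.267×10^8/1.223×10^5) = 32.19 km/s.
On the transfer ellipse at r₁, vis-viva gives v_p = √[μ(2/r₁ − 1/a_t)] = 43.13 km/s.
First burn Δv₁ = |v_p − v₁| = 10.94 km/s.
At r₂, v₂ = √(μ/r₂) = 10.8665 km/s.
Transfer-orbit speed at r₂: v_a = √[μ(2/r₂ − 1/a_t)] = 4.91562 km/s.
Second burn Δv₂ = |v₂ − v_a| = 5.951 km/s.
Δv = Δv₁ + Δv₂ = 10.94 + 5.951 = 16.89 km/s.

Δv = 16890 m/s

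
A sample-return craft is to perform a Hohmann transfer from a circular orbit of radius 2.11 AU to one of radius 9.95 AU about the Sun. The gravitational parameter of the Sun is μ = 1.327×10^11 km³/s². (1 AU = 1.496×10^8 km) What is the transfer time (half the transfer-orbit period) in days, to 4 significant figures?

t = 2704 days

In km: r₁ = 2.11 × 1.496×10^8 = 3.15656×10^8 km; r₂ = 9.95 × 1.496×10^8 = 1.48852×10^9 km.
The Hohmann ellipse has a_t = (r₁ + r₂)/2 = 9.02088×10^8 km.
Transfer time t = π√(a_t³/μ) = π√((9.02088×10^8)³ / 1.327×10^11) = 2.3366×10^8 s.
Converting: 2.3366×10^8 s ÷ 86400 s/day = 2704 days.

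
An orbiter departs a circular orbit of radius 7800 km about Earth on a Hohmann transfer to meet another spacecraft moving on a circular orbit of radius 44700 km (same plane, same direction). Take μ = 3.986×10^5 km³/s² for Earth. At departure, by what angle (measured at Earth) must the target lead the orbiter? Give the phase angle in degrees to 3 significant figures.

Transfer-ellipse semi-major axis a_t = (r₁ + r₂)/2 = (7800 + 44700)/2 = 26250 km.
Transfer time t = π√(a_t³/μ) = 21163 s.
Target angular speed ω₂ = √(μ/r₂³) = 6.6805×10^-5 rad/s.
Angle swept by the target during transfer: ω₂·t = 1.4138 rad = 81.00°.
The orbiter traverses 180° on the transfer ellipse, so the target must lead by 180° − 81.00° = 99.0°.

φ = 99.0°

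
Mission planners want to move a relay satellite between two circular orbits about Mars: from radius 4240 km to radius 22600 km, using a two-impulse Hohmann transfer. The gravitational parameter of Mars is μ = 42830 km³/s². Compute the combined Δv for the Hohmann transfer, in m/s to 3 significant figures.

Δv = 1550 m/s

Semi-major axis of the transfer orbit: a_t = (4240 + 22600)/2 = 13420 km.
At r₁ the circular-orbit speed is v₁ = √(μ/r₁) = 3.1783 km/s.
Transfer-orbit speed at r₁ (vis-viva equation): v_p = √[μ(2/r₁ − 1/a_t)] = 4.1245 km/s.
First burn Δv₁ = |v_p − v₁| = 0.9462 km/s.
Circular speed at r₂: v₂ = √(μ/r₂) = 1.3766 km/s.
Transfer-orbit speed at r₂: v_a = √[μ(2/r₂ − 1/a_t)] = 0.77380 km/s.
Second burn Δv₂ = |v₂ − v_a| = 0.6028 km/s.
Total Δv = Δv₁ + Δv₂ = 1.549 km/s.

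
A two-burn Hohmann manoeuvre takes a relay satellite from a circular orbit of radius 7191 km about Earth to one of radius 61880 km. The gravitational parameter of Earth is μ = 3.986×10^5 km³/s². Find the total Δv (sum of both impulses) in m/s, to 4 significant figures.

Transfer-ellipse semi-major axis a_t = (r₁ + r₂)/2 = (7191 + 61880)/2 = 34535.5 km.
At r₁ the circular-orbit speed is v₁ = √(μ/r₁) = 7.445 km/s.
Transfer-orbit speed at r₁ (vis-viva): v_p = √[μ(2/r₁ − 1/a_t)] = 9.966 km/s.
First burn Δv₁ = |v_p − v₁| = 2.521 km/s.
Circular speed at r₂: v₂ = √(μ/r₂) = 2.538 km/s.
Transfer-orbit speed at r₂: v_a = √[μ(2/r₂ − 1/a_t)] = 1.158 km/s.
Second burn Δv₂ = |v₂ − v_a| = 1.380 km/s.
Total Δv = Δv₁ + Δv₂ = 3.901 km/s.

Δv = 3901 m/s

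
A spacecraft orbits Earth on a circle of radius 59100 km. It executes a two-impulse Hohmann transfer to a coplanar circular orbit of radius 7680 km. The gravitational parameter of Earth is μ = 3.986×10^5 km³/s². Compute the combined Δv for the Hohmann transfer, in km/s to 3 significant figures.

Δv = 3.73 km/s

Semi-major axis of the transfer orbit: a_t = (59100 + 7680)/2 = 33390 km.
Circular speed at r₁: v₁ = √(μ/r₁) = √(3.986×10^5/59100) = 2.59702 km/s.
Transfer-orbit speed at r₁ (v² = μ(2/r − 1/a)): v_a = √[μ(2/r₁ − 1/a_t)] = 1.24551 km/s.
First burn Δv₁ = |v_a − v₁| = 1.352 km/s.
Circular speed at r₂: v₂ = √(μ/r₂) = 7.2042 km/s.
Transfer-orbit speed at r₂: v_p = √[μ(2/r₂ − 1/a_t)] = 9.5846 km/s.
Second burn Δv₂ = |v₂ − v_p| = 2.380 km/s.
Total Δv = Δv₁ + Δv₂ = 3.732 km/s.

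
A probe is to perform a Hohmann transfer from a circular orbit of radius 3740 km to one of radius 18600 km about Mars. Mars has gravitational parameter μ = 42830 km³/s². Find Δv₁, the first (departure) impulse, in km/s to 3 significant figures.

Δv₁ = 0.983 km/s

The Hohmann ellipse has a_t = (r₁ + r₂)/2 = 11170 km.
On the circular orbit at r = 3740 km, v_c = √(μ/r) = 3.38406 km/s.
Vis-viva on the transfer ellipse at r = 3740 km gives v_t = √[μ(2/r − 1/a_t)] = 4.36685 km/s.
Δv₁ = |v_t − v_c| = |4.36685 − 3.38406| = 0.9828 km/s.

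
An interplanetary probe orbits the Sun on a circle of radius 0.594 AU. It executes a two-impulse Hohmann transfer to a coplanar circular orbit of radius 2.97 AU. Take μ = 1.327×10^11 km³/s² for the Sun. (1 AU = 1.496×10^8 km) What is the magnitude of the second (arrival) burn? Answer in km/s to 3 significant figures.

Δv₂ = 7.30 km/s

In km: r₁ = 0.594 × 1.496×10^8 = 8.88624×10^7 km; r₂ = 2.97 × 1.496×10^8 = 4.44312×10^8 km.
Semi-major axis of the transfer orbit: a_t = (8.88624×10^7 + 4.44312×10^8)/2 = 2.665872×10^8 km.
On the circular orbit at r = 4.44312×10^8 km, v_c = √(μ/r) = 17.282 km/s.
Vis-viva on the transfer ellipse at r = 4.44312×10^8 km gives v_t = √[μ(2/r − 1/a_t)] = 9.9777 km/s.
Δv₂ = |v_t − v_c| = |9.9777 − 17.282| = 7.304 km/s.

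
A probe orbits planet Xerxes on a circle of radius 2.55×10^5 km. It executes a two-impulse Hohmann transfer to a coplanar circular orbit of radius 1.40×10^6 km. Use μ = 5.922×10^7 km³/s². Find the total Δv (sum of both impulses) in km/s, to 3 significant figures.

Δv = 7.48 km/s

The Hohmann ellipse has a_t = (r₁ + r₂)/2 = 8.275×10^5 km.
Circular speed at r₁: v₁ = √(μ/r₁) = √(5.922×10^7/2.550×10^5) = 15.239 km/s.
Transfer-orbit speed at r₁ (v² = μ(2/r − 1/a)): v_p = √[μ(2/r₁ − 1/a_t)] = 19.822 km/s.
First burn Δv₁ = |v_p − v₁| = 4.583 km/s.
At r₂, v₂ = √(μ/r₂) = 6.5038 km/s.
Transfer-orbit speed at r₂: v_a = √[μ(2/r₂ − 1/a_t)] = 3.6104 km/s.
Second burn Δv₂ = |v₂ − v_a| = 2.893 km/s.
Δv = Δv₁ + Δv₂ = 4.583 + 2.893 = 7.476 km/s.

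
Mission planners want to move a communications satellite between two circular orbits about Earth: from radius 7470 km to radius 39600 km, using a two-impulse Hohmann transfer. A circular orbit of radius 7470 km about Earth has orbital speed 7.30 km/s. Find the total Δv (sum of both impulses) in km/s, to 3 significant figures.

Δv = 3.55 km/s

From the circular-orbit relation v² = μ/r at r = 7470 km: μ = v²r = (7.30)² × 7470 = 3.98076×10^5 km³/s².
Transfer-ellipse semi-major axis a_t = (r₁ + r₂)/2 = (7470 + 39600)/2 = 23535 km.
Circular speed at r₁: v₁ = √(μ/r₁) = √(3.98076×10^5/7470) = 7.3000 km/s.
On the transfer ellipse at r₁, vis-viva gives v_p = √[μ(2/r₁ − 1/a_t)] = 9.4692 km/s.
First burn Δv₁ = |v_p − v₁| = 2.16920 km/s.
Circular speed at r₂: v₂ = √(μ/r₂) = 3.17056 km/s.
Transfer-orbit speed at r₂: v_a = √[μ(2/r₂ − 1/a_t)] = 1.78624 km/s.
Second burn Δv₂ = |v₂ − v_a| = 1.38432 km/s.
Total Δv = Δv₁ + Δv₂ = 3.554 km/s.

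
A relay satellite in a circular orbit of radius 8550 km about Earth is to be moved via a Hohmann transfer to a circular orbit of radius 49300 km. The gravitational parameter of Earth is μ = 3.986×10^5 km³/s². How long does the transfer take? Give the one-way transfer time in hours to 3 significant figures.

Transfer-ellipse semi-major axis a_t = (r₁ + r₂)/2 = (8550 + 49300)/2 = 28925 km.
Half the transfer-orbit period gives t = π√(a_t³/μ) = 24480 s.
Converting: 24480 s ÷ 3600 s/hour = 6.80 hours.

t = 6.80 hours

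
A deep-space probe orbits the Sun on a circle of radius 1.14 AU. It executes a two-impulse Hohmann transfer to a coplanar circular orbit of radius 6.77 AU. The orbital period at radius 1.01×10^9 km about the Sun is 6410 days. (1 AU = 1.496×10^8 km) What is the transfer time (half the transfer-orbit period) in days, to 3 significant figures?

t = 1440 days

From Kepler's third law T² = 4π²r³/μ at r = 1.01×10^9 km, T = 6410 days = 6410 × 86400 s = 5.53824×10^8 s: μ = 4π²r³/T² = 1.32611×10^11 km³/s².
In km: r₁ = 1.14 × 1.496×10^8 = 1.70544×10^8 km; r₂ = 6.77 × 1.496×10^8 = 1.012792×10^9 km.
Transfer-ellipse semi-major axis a_t = (r₁ + r₂)/2 = (1.70544×10^8 + 1.012792×10^9)/2 = 5.91668×10^8 km.
Half the transfer-orbit period gives t = π√(a_t³/μ) = 1.242×10^8 s.
Converting: 1.242×10^8 s ÷ 86400 s/day = 1440 days.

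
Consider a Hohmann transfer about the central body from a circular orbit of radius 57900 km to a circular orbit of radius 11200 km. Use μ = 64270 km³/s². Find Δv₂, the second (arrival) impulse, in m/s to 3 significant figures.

Δv₂ = 706 m/s

The Hohmann ellipse has a_t = (r₁ + r₂)/2 = 34550 km.
Circular speed at r = 11200 km: v_c = √(μ/r) = 2.3955 km/s.
Vis-viva on the transfer ellipse at r = 11200 km gives v_t = √[μ(2/r − 1/a_t)] = 3.1011 km/s.
Δv₂ = |v_t − v_c| = |3.1011 − 2.3955| = 0.7056 km/s.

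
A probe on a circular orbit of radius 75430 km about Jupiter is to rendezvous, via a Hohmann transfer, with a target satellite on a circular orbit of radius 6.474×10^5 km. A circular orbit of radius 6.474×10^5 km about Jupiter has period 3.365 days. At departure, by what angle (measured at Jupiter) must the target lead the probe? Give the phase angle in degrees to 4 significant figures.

From Kepler's third law T² = 4π²r³/μ at r = 6.474×10^5 km, T = 3.365 days = 3.365 × 86400 s = 2.90736×10^5 s: μ = 4π²r³/T² = 1.26730×10^8 km³/s².
Semi-major axis of the transfer orbit: a_t = (75430 + 6.474×10^5)/2 = 3.61415×10^5 km.
The half-period of the transfer ellipse is t = π√(a_t³/μ) = 60634 s.
Target angular speed ω₂ = √(μ/r₂³) = 2.1611×10^-5 rad/s.
Angle swept by the target during transfer: ω₂·t = 1.3104 rad = 75.08°.
Arrival is 180° from departure on the ellipse, so φ = 180° − 75.08° = 104.9°.

φ = 104.9°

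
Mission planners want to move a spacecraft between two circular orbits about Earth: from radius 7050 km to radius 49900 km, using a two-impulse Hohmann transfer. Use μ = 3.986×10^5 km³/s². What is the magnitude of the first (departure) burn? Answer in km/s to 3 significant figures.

Δv₁ = 2.43 km/s

The Hohmann ellipse has a_t = (r₁ + r₂)/2 = 28475 km.
On the circular orbit at r = 7050 km, v_c = √(μ/r) = 7.519 km/s.
Transfer-orbit speed at the same r (vis-viva, a = a_t): v_t = √[μ(2/r − 1/a_t)] = 9.954 km/s.
Δv₁ = |v_t − v_c| = |9.954 − 7.519| = 2.435 km/s.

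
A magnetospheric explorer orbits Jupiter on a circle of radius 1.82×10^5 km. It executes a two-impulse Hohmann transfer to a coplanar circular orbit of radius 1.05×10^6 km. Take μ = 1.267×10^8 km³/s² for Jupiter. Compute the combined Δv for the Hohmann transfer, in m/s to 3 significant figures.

Δv = 13100 m/s

Transfer-ellipse semi-major axis a_t = (r₁ + r₂)/2 = (1.820×10^5 + 1.050×10^6)/2 = 6.160×10^5 km.
At r₁ the circular-orbit speed is v₁ = √(μ/r₁) = 26.3847 km/s.
Transfer-orbit speed at r₁ (vis-viva equation): v_p = √[μ(2/r₁ − 1/a_t)] = 34.4474 km/s.
First burn Δv₁ = |v_p − v₁| = 8.063 km/s.
At r₂, v₂ = √(μ/r₂) = 10.985 km/s.
Transfer-orbit speed at r₂: v_a = √[μ(2/r₂ − 1/a_t)] = 5.9709 km/s.
Second burn Δv₂ = |v₂ − v_a| = 5.014 km/s.
Δv = Δv₁ + Δv₂ = 8.063 + 5.014 = 13.08 km/s.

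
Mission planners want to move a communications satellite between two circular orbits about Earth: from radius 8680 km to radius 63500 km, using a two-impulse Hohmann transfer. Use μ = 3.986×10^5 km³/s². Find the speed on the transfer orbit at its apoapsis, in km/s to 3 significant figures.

Transfer-ellipse semi-major axis a_t = (r₁ + r₂)/2 = (8680 + 63500)/2 = 36090 km.
At apoapsis, r = 63500 km.
From the vis-viva equation, v = √[μ(2/r − 1/a_t)] = 1.229 km/s.

v = 1.23 km/s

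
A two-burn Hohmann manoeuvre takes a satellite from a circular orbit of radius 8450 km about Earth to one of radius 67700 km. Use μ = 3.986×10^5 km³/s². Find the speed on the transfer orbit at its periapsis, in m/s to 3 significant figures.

Semi-major axis of the transfer orbit: a_t = (8450 + 67700)/2 = 38075 km.
The periapsis of the transfer ellipse is at r = 8450 km.
Vis-viva: v = √[μ(2/r − 1/a_t)] = √[3.986×10^5 × (2/8450 − 1/38075)] = 9.158 km/s.

v = 9160 m/s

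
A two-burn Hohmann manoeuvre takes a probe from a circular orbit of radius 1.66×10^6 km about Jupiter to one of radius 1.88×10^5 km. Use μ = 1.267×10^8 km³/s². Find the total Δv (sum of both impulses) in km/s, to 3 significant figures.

Δv = 13.6 km/s

The Hohmann ellipse has a_t = (r₁ + r₂)/2 = 9.240×10^5 km.
Circular speed at r₁: v₁ = √(μ/r₁) = √(1.267×10^8/1.660×10^6) = 8.7364 km/s.
On the transfer ellipse at r₁, v² = μ(2/r − 1/a) gives v_a = √[μ(2/r₁ − 1/a_t)] = 3.9407 km/s.
First burn Δv₁ = |v_a − v₁| = 4.796 km/s.
Circular speed at r₂: v₂ = √(μ/r₂) = 25.960 km/s.
Transfer-orbit speed at r₂: v_p = √[μ(2/r₂ − 1/a_t)] = 34.796 km/s.
Second burn Δv₂ = |v₂ − v_p| = 8.836 km/s.
Total Δv = Δv₁ + Δv₂ = 13.63 km/s.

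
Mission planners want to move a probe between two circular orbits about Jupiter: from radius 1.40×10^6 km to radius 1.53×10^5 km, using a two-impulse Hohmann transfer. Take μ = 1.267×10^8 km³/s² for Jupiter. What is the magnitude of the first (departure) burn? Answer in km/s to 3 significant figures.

The Hohmann ellipse has a_t = (r₁ + r₂)/2 = 7.765×10^5 km.
On the circular orbit at r = 1.400×10^6 km, v_c = √(μ/r) = 9.513 km/s.
Vis-viva on the transfer ellipse at r = 1.400×10^6 km gives v_t = √[μ(2/r − 1/a_t)] = 4.223 km/s.
Δv₁ = |v_t − v_c| = |4.223 − 9.513| = 5.290 km/s.

Δv₁ = 5.29 km/s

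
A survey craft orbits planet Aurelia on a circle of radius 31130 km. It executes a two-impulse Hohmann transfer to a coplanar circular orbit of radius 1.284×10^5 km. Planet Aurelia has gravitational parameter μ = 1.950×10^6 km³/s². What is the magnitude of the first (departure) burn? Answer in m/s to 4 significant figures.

Δv₁ = 2127 m/s

Transfer-ellipse semi-major axis a_t = (r₁ + r₂)/2 = (31130 + 1.284×10^5)/2 = 79765 km.
On the circular orbit at r = 31130 km, v_c = √(μ/r) = 7.9146 km/s.
Transfer-orbit speed at the same r (vis-viva, a = a_t): v_t = √[μ(2/r − 1/a_t)] = 10.042 km/s.
Δv₁ = |v_t − v_c| = |10.042 − 7.9146| = 2.127 km/s.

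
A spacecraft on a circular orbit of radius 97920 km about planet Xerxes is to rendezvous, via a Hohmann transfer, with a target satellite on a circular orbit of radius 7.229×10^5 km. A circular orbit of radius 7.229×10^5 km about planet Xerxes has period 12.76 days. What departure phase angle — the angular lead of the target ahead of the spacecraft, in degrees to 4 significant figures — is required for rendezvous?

φ = 103.0°

From Kepler's third law T² = 4π²r³/μ at r = 7.229×10^5 km, T = 12.76 days = 12.76 × 86400 s = 1.102464×10^6 s: μ = 4π²r³/T² = 1.22706×10^7 km³/s².
The Hohmann ellipse has a_t = (r₁ + r₂)/2 = 4.1041×10^5 km.
Transfer time t = π√(a_t³/μ) = 2.3580×10^5 s.
The target's mean motion on its circular orbit is ω₂ = √(μ/r₂³) = 5.6992×10^-6 rad/s.
Angle swept by the target during transfer: ω₂·t = 1.3439 rad = 77.00°.
The spacecraft traverses 180° on the transfer ellipse, so the target must lead by 180° − 77.00° = 103.0°.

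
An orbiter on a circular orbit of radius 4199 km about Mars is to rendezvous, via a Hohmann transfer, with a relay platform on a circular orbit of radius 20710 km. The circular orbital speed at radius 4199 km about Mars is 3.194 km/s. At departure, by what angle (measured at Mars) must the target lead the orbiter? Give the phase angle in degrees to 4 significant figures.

φ = 96.06°

From the circular-orbit relation v² = μ/r at r = 4199 km: μ = v²r = (3.194)² × 4199 = 42836.7 km³/s².
Semi-major axis of the transfer orbit: a_t = (4199 + 20710)/2 = 12454.5 km.
The half-period of the transfer ellipse is t = π√(a_t³/μ) = 21100 s.
Target angular speed ω₂ = √(μ/r₂³) = 6.944×10^-5 rad/s.
Angle swept by the target during transfer: ω₂·t = 1.465 rad = 83.94°.
Arrival is 180° from departure on the ellipse, so φ = 180° − 83.94° = 96.06°.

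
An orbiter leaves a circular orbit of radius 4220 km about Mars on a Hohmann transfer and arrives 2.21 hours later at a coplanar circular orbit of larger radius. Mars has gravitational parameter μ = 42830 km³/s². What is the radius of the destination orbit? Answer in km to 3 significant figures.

r₂ = 8780 km

Transfer time t = 2.21 hours = 7956 s, and t = π√(a_t³/μ).
So a_t = (μ t²/π²)^(1/3) = (42830 × (7956)² / π²)^(1/3) = 6500.5 km.
Since a_t = (r₁ + r₂)/2, r₂ = 2a_t − r₁ = 2×6500.5 − 4220 = 8781 km.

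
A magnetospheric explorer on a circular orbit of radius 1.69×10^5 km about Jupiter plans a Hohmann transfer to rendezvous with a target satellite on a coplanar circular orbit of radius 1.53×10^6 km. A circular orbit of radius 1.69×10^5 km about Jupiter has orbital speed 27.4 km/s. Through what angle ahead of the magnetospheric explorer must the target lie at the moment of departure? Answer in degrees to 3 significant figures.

φ = 106°

From the circular-orbit relation v² = μ/r at r = 1.69×10^5 km: μ = v²r = (27.4)² × 1.69×10^5 = 1.26878×10^8 km³/s².
Transfer-ellipse semi-major axis a_t = (r₁ + r₂)/2 = (1.690×10^5 + 1.530×10^6)/2 = 8.495×10^5 km.
Transfer time t = π√(a_t³/μ) = 2.1837×10^5 s.
Target angular speed ω₂ = √(μ/r₂³) = 5.9519×10^-6 rad/s.
Angle swept by the target during transfer: ω₂·t = 1.2997 rad = 74.47°.
The magnetospheric explorer traverses 180° on the transfer ellipse, so the target must lead by 180° − 74.47° = 106°.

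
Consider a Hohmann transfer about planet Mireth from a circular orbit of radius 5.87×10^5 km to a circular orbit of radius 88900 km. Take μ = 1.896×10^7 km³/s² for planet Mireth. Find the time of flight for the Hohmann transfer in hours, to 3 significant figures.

t = 39.4 hours

The Hohmann ellipse has a_t = (r₁ + r₂)/2 = 3.3795×10^5 km.
Half the transfer-orbit period gives t = π√(a_t³/μ) = 1.417×10^5 s.
Converting: 1.417×10^5 s ÷ 3600 s/hour = 39.4 hours.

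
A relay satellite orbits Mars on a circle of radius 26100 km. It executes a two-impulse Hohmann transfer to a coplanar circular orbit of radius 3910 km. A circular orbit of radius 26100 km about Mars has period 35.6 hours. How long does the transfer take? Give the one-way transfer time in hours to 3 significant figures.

From Kepler's third law T² = 4π²r³/μ at r = 26100 km, T = 35.6 hours = 35.6 × 3600 s = 1.2816×10^5 s: μ = 4π²r³/T² = 42734.3 km³/s².
The Hohmann ellipse has a_t = (r₁ + r₂)/2 = 15005 km.
By Kepler's third law the transfer-orbit period is T = 2π√(a_t³/μ), so t = T/2 = 27930 s.
Converting: 27930 s ÷ 3600 s/hour = 7.76 hours.

t = 7.76 hours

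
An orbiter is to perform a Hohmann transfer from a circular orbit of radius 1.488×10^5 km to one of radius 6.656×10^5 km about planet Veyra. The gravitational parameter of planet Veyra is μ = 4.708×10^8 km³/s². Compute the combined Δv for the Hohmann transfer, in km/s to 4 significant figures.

Δv = 26.18 km/s

Transfer-ellipse semi-major axis a_t = (r₁ + r₂)/2 = (1.488×10^5 + 6.656×10^5)/2 = 4.072×10^5 km.
At r₁ the circular-orbit speed is v₁ = √(μ/r₁) = 56.24925 km/s.
Transfer-orbit speed at r₁ (vis-viva equation): v_p = √[μ(2/r₁ − 1/a_t)] = 71.91501 km/s.
First burn Δv₁ = |v_p − v₁| = 15.6658 km/s.
Circular speed at r₂: v₂ = √(μ/r₂) = 26.59571 km/s.
Transfer-orbit speed at r₂: v_a = √[μ(2/r₂ − 1/a_t)] = 16.07715 km/s.
Second burn Δv₂ = |v₂ − v_a| = 10.5186 km/s.
Total Δv = Δv₁ + Δv₂ = 26.18 km/s.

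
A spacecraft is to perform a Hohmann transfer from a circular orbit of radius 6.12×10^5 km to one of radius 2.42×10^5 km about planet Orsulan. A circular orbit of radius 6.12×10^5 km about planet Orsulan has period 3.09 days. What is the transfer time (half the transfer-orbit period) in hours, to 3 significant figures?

From Kepler's third law T² = 4π²r³/μ at r = 6.12×10^5 km, T = 3.09 days = 3.09 × 86400 s = 2.66976×10^5 s: μ = 4π²r³/T² = 1.26961×10^8 km³/s².
Semi-major axis of the transfer orbit: a_t = (6.120×10^5 + 2.420×10^5)/2 = 4.270×10^5 km.
Half the transfer-orbit period gives t = π√(a_t³/μ) = 77800 s.
Converting: 77800 s ÷ 3600 s/hour = 21.6 hours.

t = 21.6 hours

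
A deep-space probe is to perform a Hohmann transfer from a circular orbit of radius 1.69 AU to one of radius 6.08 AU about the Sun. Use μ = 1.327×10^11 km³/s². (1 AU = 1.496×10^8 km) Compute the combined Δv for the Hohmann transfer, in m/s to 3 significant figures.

Δv = 9860 m/s

In km: r₁ = 1.69 × 1.496×10^8 = 2.52824×10^8 km; r₂ = 6.08 × 1.496×10^8 = 9.09568×10^8 km.
The Hohmann ellipse has a_t = (r₁ + r₂)/2 = 5.81196×10^8 km.
Circular speed at r₁: v₁ = √(μ/r₁) = √(1.327×10^11/2.52824×10^8) = 22.91006 km/s.
Transfer-orbit speed at r₁ (vis-viva): v_p = √[μ(2/r₁ − 1/a_t)] = 28.66042 km/s.
First burn Δv₁ = |v_p − v₁| = 5.7504 km/s.
Circular speed at r₂: v₂ = √(μ/r₂) = 12.07864 km/s.
Transfer-orbit speed at r₂: v_a = √[μ(2/r₂ − 1/a_t)] = 7.966466 km/s.
Second burn Δv₂ = |v₂ − v_a| = 4.1122 km/s.
Total Δv = Δv₁ + Δv₂ = 9.863 km/s.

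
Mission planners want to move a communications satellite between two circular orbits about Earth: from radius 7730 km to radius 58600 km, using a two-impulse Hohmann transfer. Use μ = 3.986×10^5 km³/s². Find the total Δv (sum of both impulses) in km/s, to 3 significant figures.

Δv = 3.71 km/s

Semi-major axis of the transfer orbit: a_t = (7730 + 58600)/2 = 33165 km.
Circular speed at r₁: v₁ = √(μ/r₁) = √(3.986×10^5/7730) = 7.181 km/s.
On the transfer ellipse at r₁, v² = μ(2/r − 1/a) gives v_p = √[μ(2/r₁ − 1/a_t)] = 9.545 km/s.
First burn Δv₁ = |v_p − v₁| = 2.364 km/s.
At r₂, v₂ = √(μ/r₂) = 2.608 km/s.
Transfer-orbit speed at r₂: v_a = √[μ(2/r₂ − 1/a_t)] = 1.259 km/s.
Second burn Δv₂ = |v₂ − v_a| = 1.349 km/s.
Δv = Δv₁ + Δv₂ = 2.364 + 1.349 = 3.713 km/s.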